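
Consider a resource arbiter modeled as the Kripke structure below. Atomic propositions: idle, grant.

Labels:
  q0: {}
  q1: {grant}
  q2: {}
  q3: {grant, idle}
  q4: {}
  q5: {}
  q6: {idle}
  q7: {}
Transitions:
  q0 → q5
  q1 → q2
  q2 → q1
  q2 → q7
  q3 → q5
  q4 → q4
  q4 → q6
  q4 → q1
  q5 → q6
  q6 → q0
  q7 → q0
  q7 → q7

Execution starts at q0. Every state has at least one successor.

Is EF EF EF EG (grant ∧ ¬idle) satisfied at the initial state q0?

States satisfying EF EF EG (grant ∧ ¬idle): ∅.
States satisfying EF EF EF EG (grant ∧ ¬idle): ∅.
No suitable path/successor from q0 witnesses the formula.
q0 ∉ Sat(EF EF EF EG (grant ∧ ¬idle)).

Violated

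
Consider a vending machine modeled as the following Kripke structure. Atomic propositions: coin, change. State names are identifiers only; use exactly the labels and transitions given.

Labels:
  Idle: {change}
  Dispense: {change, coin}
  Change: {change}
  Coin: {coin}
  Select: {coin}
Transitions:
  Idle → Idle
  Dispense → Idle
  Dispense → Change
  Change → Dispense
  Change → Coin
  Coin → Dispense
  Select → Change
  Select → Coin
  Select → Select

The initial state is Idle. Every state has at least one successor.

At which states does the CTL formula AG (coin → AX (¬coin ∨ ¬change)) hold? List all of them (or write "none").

States satisfying coin → AX (¬coin ∨ ¬change): {Idle, Dispense, Change, Select}.
States satisfying AG (coin → AX (¬coin ∨ ¬change)): {Idle}.

{Idle}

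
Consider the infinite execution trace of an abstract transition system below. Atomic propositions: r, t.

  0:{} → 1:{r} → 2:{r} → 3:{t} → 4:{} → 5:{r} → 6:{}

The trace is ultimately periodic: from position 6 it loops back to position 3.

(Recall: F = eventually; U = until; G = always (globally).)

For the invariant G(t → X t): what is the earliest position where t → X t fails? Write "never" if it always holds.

Check t → X t at each position in order: 0 ✓, 1 ✓, 2 ✓.
At position 3 the labels are {t} and the next position 4 has {}, so t → X t is false there. This is the first violation.

3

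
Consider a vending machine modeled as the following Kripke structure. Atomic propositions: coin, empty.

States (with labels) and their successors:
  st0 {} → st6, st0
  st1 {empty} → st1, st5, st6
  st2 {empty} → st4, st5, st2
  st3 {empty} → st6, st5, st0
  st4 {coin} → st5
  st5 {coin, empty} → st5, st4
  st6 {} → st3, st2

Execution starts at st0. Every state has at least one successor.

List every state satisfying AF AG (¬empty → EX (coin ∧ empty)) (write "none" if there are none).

States satisfying AG (¬empty → EX (coin ∧ empty)): {st2, st4, st5}.
States satisfying AF AG (¬empty → EX (coin ∧ empty)): {st2, st4, st5}.

{st2, st4, st5}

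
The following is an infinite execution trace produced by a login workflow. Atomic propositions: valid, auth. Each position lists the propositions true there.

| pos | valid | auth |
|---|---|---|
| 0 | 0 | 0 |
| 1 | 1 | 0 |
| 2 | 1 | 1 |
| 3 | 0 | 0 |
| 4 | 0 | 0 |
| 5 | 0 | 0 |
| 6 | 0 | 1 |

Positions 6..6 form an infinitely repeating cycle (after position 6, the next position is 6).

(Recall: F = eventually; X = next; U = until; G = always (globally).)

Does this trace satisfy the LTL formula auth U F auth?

Holds

Walking from position 0: F auth first holds at position 0, and auth holds at every earlier position along the way, so auth U F auth holds.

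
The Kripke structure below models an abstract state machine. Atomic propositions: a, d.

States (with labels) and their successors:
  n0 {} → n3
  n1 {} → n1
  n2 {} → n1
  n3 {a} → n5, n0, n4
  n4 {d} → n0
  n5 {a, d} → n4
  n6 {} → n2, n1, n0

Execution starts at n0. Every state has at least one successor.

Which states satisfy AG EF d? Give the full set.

States satisfying EF d: {n0, n3, n4, n5, n6}.
States satisfying AG EF d: {n0, n3, n4, n5}.

{n0, n3, n4, n5}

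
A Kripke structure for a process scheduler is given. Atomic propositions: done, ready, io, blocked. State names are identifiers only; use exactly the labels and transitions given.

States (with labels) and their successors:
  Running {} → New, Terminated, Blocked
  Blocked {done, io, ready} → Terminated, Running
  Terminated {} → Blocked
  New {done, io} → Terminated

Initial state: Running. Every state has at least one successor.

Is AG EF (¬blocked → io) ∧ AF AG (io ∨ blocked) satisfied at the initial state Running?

States satisfying EF (¬blocked → io): {Running, Blocked, Terminated, New}.
States satisfying AG EF (¬blocked → io): {Running, Blocked, Terminated, New}.
States satisfying AG (io ∨ blocked): ∅.
States satisfying AF AG (io ∨ blocked): ∅.
States satisfying AG EF (¬blocked → io) ∧ AF AG (io ∨ blocked): ∅.
Running ∉ Sat(AG EF (¬blocked → io) ∧ AF AG (io ∨ blocked)).

Does not hold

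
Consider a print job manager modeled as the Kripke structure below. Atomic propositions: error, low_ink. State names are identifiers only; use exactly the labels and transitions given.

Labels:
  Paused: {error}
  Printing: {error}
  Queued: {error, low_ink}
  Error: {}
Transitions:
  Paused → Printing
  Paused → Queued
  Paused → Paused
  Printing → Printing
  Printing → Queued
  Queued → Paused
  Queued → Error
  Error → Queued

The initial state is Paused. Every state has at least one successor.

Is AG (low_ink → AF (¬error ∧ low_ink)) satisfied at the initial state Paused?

States satisfying low_ink → AF (¬error ∧ low_ink): {Paused, Printing, Error}.
States satisfying AG (low_ink → AF (¬error ∧ low_ink)): ∅.
Queued is reachable from Paused and violates low_ink → AF (¬error ∧ low_ink), so AG fails at Paused.
Paused ∉ Sat(AG (low_ink → AF (¬error ∧ low_ink))).

No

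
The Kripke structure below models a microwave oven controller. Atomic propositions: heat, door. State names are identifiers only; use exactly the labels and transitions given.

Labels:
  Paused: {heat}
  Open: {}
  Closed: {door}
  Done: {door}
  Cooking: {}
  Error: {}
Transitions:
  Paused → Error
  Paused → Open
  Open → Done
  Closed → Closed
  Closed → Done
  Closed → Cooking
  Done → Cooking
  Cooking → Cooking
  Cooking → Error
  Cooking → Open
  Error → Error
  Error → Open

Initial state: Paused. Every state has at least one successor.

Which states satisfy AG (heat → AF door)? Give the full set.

{Open, Closed, Done, Cooking, Error}

States satisfying heat → AF door: {Open, Closed, Done, Cooking, Error}.
States satisfying AG (heat → AF door): {Open, Closed, Done, Cooking, Error}.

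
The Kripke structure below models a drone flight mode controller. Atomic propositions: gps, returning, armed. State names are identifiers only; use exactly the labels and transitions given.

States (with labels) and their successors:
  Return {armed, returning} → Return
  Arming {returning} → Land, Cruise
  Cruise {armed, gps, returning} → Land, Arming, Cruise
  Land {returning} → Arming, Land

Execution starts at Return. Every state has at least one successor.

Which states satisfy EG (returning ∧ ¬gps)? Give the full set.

{Return, Arming, Land}

States satisfying returning ∧ ¬gps: {Return, Arming, Land}.
States satisfying EG (returning ∧ ¬gps): {Return, Arming, Land}.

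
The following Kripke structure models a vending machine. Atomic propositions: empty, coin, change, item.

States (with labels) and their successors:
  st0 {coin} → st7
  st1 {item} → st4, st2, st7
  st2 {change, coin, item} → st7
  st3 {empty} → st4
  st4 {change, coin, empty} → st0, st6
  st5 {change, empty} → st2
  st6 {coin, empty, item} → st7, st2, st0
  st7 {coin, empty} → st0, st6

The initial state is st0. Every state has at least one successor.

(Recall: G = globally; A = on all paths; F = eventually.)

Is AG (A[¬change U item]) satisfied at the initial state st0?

No

States satisfying A[¬change U item]: {st1, st2, st6}.
States satisfying AG (A[¬change U item]): ∅.
st0 is reachable from st0 and violates A[¬change U item], so AG fails at st0.
st0 ∉ Sat(AG (A[¬change U item])).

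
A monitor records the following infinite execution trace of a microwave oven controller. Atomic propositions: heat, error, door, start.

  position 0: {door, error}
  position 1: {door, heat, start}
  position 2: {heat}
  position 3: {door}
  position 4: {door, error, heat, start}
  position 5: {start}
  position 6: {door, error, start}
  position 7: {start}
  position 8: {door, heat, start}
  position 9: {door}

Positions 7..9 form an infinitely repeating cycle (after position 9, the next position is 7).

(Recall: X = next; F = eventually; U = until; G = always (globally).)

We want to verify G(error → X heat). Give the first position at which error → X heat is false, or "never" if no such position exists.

Check error → X heat at each position in order: 0 ✓, 1 ✓, 2 ✓, 3 ✓.
At position 4 the labels are {door, error, heat, start} and the next position 5 has {start}, so error → X heat is false there. This is the first violation.

4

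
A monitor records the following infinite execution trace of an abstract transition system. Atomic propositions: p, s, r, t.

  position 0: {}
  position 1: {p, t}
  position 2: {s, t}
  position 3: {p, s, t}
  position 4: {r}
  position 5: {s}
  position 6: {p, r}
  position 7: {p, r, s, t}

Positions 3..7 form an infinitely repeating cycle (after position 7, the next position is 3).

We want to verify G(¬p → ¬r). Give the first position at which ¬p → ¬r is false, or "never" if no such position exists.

4

Check ¬p → ¬r at each position in order: 0 ✓, 1 ✓, 2 ✓, 3 ✓.
At position 4 the labels are {r}, so ¬p → ¬r is false there. This is the first violation.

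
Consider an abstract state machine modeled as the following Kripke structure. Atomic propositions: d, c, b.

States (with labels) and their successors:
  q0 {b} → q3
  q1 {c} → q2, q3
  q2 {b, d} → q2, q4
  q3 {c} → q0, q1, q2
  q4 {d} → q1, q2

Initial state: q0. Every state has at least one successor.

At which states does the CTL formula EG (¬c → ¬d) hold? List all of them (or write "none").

{q0, q1, q3}

States satisfying ¬c → ¬d: {q0, q1, q3}.
States satisfying EG (¬c → ¬d): {q0, q1, q3}.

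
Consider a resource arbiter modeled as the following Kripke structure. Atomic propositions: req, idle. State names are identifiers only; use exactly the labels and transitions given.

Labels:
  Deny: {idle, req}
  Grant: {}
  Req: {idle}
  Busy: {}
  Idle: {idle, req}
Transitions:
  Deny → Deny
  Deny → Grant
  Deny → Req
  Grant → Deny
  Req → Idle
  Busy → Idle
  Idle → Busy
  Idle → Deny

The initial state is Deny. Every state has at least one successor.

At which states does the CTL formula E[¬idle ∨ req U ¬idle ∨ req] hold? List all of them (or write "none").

States satisfying ¬idle ∨ req: {Deny, Grant, Busy, Idle}.
States satisfying E[¬idle ∨ req U ¬idle ∨ req]: {Deny, Grant, Busy, Idle}.

{Deny, Grant, Busy, Idle}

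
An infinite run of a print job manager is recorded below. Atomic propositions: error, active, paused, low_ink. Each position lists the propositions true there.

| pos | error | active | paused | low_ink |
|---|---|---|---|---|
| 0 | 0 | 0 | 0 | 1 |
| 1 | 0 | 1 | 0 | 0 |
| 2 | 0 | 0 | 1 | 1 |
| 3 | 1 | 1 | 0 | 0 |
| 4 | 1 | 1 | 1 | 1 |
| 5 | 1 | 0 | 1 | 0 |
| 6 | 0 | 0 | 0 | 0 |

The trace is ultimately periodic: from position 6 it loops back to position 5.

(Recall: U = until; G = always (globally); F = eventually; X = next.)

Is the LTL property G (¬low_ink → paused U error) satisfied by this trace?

¬low_ink → paused U error must hold at every position from 0 onward. It fails at position 1, so G (¬low_ink → paused U error) is false.
Positions where ¬low_ink holds: 1, 3, 5, 6.
Check paused U error at each: 1→fails, 3→ok, 5→ok, 6→fails.

Does not hold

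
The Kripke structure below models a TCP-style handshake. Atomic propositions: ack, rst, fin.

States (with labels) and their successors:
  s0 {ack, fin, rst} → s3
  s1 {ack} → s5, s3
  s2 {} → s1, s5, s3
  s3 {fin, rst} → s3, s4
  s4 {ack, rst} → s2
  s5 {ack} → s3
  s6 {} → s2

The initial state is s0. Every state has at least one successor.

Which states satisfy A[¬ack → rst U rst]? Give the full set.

States satisfying ¬ack → rst: {s0, s1, s3, s4, s5}.
States satisfying rst: {s0, s3, s4}.
States satisfying A[¬ack → rst U rst]: {s0, s1, s3, s4, s5}.

{s0, s1, s3, s4, s5}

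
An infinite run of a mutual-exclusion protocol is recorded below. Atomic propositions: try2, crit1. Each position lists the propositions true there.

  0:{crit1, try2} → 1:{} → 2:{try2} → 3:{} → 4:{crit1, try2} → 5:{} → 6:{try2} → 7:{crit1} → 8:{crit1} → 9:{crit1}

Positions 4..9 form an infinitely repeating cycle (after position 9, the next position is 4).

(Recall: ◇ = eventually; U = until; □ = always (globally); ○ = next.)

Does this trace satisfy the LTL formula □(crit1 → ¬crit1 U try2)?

crit1 → ¬crit1 U try2 must hold at every position from 0 onward. It fails at position 7, so □(crit1 → ¬crit1 U try2) is false.
Positions where crit1 holds: 0, 4, 7, 8, 9.
Check ¬crit1 U try2 at each: 0→ok, 4→ok, 7→fails, 8→fails, 9→fails.

No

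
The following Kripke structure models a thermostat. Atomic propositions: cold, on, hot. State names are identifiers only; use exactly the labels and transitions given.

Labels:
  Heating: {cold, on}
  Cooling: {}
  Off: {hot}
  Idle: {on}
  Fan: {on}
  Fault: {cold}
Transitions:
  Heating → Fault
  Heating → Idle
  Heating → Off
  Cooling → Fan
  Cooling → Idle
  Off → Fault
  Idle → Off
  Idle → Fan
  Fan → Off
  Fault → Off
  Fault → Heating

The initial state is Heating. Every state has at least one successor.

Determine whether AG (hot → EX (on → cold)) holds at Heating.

Yes

States satisfying hot → EX (on → cold): {Heating, Cooling, Off, Idle, Fan, Fault}.
States satisfying AG (hot → EX (on → cold)): {Heating, Cooling, Off, Idle, Fan, Fault}.
Every state reachable from Heating satisfies hot → EX (on → cold).
Heating ∈ Sat(AG (hot → EX (on → cold))).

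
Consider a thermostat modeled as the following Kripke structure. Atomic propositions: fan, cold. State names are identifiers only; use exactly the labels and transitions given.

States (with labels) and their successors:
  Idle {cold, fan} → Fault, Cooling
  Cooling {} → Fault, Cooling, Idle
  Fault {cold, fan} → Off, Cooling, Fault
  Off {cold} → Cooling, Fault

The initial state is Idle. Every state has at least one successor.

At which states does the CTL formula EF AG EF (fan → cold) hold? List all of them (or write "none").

States satisfying AG EF (fan → cold): {Idle, Cooling, Fault, Off}.
States satisfying EF AG EF (fan → cold): {Idle, Cooling, Fault, Off}.

{Idle, Cooling, Fault, Off}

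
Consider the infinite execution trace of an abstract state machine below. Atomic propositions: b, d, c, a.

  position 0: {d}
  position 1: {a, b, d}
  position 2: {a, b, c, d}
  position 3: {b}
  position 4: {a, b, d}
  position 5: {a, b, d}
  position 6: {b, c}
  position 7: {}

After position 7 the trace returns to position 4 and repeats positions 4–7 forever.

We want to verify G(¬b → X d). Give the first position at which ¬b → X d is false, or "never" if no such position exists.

never

¬b → X d holds at every position 0..7, and those are all the positions the trace ever visits, so the invariant G(¬b → X d) is never violated.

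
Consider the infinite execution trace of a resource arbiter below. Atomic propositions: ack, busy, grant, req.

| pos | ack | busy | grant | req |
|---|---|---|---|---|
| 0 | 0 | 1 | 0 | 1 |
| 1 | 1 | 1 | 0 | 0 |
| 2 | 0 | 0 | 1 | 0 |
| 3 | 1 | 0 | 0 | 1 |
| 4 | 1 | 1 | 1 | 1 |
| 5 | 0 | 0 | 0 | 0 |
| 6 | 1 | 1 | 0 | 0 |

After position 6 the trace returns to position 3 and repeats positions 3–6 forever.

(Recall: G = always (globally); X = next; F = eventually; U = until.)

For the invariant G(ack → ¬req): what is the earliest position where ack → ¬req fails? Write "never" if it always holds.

3

Check ack → ¬req at each position in order: 0 ✓, 1 ✓, 2 ✓.
At position 3 the labels are {ack, req}, so ack → ¬req is false there. This is the first violation.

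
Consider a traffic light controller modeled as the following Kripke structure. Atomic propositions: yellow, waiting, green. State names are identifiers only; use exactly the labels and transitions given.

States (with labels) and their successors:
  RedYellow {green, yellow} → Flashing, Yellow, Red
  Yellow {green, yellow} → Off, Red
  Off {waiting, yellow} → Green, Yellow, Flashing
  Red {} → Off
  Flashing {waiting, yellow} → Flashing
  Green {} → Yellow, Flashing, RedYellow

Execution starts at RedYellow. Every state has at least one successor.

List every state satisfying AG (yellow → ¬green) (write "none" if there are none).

{Flashing}

States satisfying yellow → ¬green: {Off, Red, Flashing, Green}.
States satisfying AG (yellow → ¬green): {Flashing}.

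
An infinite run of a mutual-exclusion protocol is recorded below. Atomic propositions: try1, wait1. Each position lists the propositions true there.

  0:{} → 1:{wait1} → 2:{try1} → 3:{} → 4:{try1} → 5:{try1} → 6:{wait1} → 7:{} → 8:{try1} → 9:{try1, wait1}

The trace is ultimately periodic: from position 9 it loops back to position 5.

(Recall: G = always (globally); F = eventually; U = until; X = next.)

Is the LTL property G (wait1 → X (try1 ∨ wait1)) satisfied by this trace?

wait1 → X (try1 ∨ wait1) must hold at every position from 0 onward. It fails at position 6, so G (wait1 → X (try1 ∨ wait1)) is false.
Positions where wait1 holds: 1, 6, 9.
Check X (try1 ∨ wait1) at each: 1→ok, 6→fails, 9→ok.

Violated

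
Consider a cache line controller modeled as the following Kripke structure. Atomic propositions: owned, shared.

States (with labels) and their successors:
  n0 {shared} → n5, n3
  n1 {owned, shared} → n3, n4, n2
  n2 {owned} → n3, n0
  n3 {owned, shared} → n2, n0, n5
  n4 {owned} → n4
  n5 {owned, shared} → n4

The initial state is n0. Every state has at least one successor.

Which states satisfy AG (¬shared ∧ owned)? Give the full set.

States satisfying ¬shared ∧ owned: {n2, n4}.
States satisfying AG (¬shared ∧ owned): {n4}.

{n4}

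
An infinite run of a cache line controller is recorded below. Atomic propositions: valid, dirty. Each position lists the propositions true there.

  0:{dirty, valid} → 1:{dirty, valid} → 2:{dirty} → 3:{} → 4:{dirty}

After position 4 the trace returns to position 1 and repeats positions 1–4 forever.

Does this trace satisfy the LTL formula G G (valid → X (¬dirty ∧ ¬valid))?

No

G (valid → X (¬dirty ∧ ¬valid)) must hold at every position from 0 onward. It fails at position 0, so G G (valid → X (¬dirty ∧ ¬valid)) is false.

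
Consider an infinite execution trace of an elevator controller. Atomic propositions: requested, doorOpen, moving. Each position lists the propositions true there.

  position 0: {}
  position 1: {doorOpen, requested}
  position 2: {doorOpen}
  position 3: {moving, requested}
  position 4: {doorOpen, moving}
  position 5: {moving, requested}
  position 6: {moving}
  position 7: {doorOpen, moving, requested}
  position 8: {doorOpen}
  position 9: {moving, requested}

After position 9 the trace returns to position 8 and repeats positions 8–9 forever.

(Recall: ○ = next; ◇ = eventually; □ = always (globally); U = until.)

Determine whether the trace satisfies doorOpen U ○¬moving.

Yes

Walking from position 0: ○¬moving first holds at position 0, and doorOpen holds at every earlier position along the way, so doorOpen U ○¬moving holds.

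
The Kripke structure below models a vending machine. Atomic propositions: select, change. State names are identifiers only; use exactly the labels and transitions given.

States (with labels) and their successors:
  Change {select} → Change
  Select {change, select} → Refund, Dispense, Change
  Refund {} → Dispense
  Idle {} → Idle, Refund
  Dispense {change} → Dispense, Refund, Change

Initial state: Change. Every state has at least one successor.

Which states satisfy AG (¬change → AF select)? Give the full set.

States satisfying ¬change → AF select: {Change, Select, Dispense}.
States satisfying AG (¬change → AF select): {Change}.

{Change}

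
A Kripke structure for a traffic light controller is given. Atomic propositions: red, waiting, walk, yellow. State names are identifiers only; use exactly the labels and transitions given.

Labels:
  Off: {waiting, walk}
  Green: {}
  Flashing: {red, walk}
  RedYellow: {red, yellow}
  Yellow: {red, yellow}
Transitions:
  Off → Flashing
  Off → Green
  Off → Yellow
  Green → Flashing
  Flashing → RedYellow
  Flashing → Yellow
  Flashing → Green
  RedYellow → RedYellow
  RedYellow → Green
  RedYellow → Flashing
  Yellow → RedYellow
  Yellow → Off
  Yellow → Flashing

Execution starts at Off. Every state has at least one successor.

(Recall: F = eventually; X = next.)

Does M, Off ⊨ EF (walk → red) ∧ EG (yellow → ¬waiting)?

Yes

States satisfying walk → red: {Green, Flashing, RedYellow, Yellow}.
States satisfying EF (walk → red): {Off, Green, Flashing, RedYellow, Yellow}.
States satisfying yellow → ¬waiting: {Off, Green, Flashing, RedYellow, Yellow}.
States satisfying EG (yellow → ¬waiting): {Off, Green, Flashing, RedYellow, Yellow}.
States satisfying EF (walk → red) ∧ EG (yellow → ¬waiting): {Off, Green, Flashing, RedYellow, Yellow}.
Off ∈ Sat(EF (walk → red) ∧ EG (yellow → ¬waiting)).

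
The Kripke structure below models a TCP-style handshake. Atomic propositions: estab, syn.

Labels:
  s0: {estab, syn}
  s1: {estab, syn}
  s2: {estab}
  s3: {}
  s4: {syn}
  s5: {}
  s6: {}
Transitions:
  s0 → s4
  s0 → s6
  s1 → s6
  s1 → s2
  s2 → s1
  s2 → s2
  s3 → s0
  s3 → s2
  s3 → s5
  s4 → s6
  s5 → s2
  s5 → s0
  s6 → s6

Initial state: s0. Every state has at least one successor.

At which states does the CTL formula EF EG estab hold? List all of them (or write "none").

{s1, s2, s3, s5}

States satisfying EG estab: {s1, s2}.
States satisfying EF EG estab: {s1, s2, s3, s5}.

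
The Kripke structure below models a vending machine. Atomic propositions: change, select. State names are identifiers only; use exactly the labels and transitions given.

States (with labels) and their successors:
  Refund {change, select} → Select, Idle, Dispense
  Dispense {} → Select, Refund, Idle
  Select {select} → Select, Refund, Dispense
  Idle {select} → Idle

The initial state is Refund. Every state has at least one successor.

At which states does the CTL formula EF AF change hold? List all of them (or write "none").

{Refund, Dispense, Select}

States satisfying AF change: {Refund}.
States satisfying EF AF change: {Refund, Dispense, Select}.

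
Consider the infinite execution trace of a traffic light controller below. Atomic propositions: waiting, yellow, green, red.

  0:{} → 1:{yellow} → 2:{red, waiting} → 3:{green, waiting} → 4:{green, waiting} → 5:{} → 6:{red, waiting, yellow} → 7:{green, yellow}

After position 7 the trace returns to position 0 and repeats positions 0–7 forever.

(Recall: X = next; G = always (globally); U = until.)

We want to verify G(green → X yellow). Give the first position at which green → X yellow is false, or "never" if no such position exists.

3

Check green → X yellow at each position in order: 0 ✓, 1 ✓, 2 ✓.
At position 3 the labels are {green, waiting} and the next position 4 has {green, waiting}, so green → X yellow is false there. This is the first violation.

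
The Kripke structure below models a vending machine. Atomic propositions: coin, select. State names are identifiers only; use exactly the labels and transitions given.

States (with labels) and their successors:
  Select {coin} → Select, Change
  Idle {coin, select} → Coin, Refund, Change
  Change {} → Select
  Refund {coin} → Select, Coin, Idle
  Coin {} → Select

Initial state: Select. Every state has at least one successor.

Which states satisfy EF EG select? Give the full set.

States satisfying EG select: ∅.
States satisfying EF EG select: ∅.

none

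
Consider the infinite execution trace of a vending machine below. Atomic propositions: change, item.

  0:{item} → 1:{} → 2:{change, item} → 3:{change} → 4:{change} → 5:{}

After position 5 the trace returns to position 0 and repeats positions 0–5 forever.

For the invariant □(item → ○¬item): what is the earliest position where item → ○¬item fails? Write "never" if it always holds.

never

item → ○¬item holds at every position 0..5, and those are all the positions the trace ever visits, so the invariant □(item → ○¬item) is never violated.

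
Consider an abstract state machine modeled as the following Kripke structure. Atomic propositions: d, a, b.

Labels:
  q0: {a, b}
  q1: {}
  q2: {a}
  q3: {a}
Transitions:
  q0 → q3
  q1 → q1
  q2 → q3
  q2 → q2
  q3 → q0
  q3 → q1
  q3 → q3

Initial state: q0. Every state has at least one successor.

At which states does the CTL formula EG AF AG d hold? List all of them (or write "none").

States satisfying AF AG d: ∅.
States satisfying EG AF AG d: ∅.

none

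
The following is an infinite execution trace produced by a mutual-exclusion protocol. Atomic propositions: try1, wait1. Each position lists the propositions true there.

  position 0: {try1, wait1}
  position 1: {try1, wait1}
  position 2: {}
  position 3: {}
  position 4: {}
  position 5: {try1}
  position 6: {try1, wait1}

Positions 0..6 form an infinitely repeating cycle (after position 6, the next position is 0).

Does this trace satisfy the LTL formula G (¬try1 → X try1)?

¬try1 → X try1 must hold at every position from 0 onward. It fails at position 2, so G (¬try1 → X try1) is false.
Positions where ¬try1 holds: 2, 3, 4.
Check X try1 at each: 2→fails, 3→fails, 4→ok.

Violated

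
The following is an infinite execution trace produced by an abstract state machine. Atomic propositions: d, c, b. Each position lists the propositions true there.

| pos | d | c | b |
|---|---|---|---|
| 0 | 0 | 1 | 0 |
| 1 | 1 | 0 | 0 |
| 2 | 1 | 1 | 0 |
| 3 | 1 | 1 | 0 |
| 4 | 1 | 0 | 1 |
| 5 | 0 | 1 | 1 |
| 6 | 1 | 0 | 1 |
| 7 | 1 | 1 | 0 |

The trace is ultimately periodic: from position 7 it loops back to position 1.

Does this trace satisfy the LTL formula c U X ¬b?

Yes

Walking from position 0: X ¬b first holds at position 0, and c holds at every earlier position along the way, so c U X ¬b holds.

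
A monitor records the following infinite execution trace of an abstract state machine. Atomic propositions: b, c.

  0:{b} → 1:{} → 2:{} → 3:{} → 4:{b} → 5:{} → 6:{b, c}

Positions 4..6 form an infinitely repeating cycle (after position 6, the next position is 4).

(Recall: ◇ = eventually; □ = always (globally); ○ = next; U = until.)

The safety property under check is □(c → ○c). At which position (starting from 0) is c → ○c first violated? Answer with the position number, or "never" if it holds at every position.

6

Check c → ○c at each position in order: 0 ✓, 1 ✓, 2 ✓, 3 ✓, 4 ✓, 5 ✓.
At position 6 the labels are {b, c} and the next position 4 has {b}, so c → ○c is false there. This is the first violation.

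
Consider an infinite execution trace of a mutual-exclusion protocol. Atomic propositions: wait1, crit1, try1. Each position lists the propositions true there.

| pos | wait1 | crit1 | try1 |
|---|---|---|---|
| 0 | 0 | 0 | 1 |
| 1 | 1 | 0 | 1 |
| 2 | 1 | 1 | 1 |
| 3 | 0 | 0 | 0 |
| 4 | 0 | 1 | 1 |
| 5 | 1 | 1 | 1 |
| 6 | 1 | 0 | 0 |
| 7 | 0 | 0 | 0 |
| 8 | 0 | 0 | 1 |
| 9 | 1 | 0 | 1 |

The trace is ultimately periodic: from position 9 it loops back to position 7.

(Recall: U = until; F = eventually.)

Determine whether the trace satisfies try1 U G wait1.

Walking from position 0: at position 3, G wait1 has not yet held and try1 fails, so try1 U G wait1 is false.

Violated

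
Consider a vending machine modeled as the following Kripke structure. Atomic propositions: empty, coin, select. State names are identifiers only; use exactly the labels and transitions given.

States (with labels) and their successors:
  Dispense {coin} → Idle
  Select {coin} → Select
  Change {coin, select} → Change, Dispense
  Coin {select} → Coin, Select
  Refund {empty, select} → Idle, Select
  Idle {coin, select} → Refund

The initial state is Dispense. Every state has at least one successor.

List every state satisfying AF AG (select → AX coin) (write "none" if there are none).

{Select}

States satisfying AG (select → AX coin): {Select}.
States satisfying AF AG (select → AX coin): {Select}.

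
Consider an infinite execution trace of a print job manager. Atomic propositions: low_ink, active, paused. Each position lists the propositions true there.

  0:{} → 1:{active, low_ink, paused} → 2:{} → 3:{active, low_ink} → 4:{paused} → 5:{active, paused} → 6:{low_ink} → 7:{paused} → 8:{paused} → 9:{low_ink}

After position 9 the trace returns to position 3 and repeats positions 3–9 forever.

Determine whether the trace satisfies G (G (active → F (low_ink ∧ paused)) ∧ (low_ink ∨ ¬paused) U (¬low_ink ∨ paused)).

G (active → F (low_ink ∧ paused)) ∧ (low_ink ∨ ¬paused) U (¬low_ink ∨ paused) must hold at every position from 0 onward. It fails at position 0, so G (G (active → F (low_ink ∧ paused)) ∧ (low_ink ∨ ¬paused) U (¬low_ink ∨ paused)) is false.

Violated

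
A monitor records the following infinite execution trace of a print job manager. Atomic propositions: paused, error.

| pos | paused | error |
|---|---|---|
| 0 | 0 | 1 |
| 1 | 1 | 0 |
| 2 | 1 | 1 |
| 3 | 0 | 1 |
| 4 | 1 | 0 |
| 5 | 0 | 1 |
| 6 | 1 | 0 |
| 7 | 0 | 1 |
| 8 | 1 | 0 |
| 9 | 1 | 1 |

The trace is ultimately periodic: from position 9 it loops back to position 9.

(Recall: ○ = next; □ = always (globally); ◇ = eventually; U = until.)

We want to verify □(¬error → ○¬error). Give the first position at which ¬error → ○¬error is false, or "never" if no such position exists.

1

Check ¬error → ○¬error at each position in order: 0 ✓.
At position 1 the labels are {paused} and the next position 2 has {error, paused}, so ¬error → ○¬error is false there. This is the first violation.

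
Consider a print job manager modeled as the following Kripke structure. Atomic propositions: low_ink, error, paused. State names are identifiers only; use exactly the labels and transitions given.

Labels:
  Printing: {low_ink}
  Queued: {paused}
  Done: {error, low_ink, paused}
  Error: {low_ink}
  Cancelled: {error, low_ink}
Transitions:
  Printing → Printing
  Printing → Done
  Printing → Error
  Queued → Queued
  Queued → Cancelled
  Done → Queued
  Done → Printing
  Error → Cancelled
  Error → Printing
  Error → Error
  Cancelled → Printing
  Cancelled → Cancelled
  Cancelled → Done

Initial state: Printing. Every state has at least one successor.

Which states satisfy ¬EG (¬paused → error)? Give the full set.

States satisfying ¬paused → error: {Queued, Done, Cancelled}.
States satisfying EG (¬paused → error): {Queued, Done, Cancelled}.
States satisfying ¬EG (¬paused → error): {Printing, Error}.

{Printing, Error}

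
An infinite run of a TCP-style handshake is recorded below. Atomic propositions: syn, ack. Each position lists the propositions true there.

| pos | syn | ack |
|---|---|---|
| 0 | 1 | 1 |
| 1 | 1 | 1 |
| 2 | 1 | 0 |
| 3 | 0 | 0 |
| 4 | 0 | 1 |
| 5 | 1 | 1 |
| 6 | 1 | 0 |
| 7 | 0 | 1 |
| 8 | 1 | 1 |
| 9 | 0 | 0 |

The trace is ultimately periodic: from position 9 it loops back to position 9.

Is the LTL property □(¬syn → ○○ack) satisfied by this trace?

No

¬syn → ○○ack must hold at every position from 0 onward. It fails at position 4, so □(¬syn → ○○ack) is false.
Positions where ¬syn holds: 3, 4, 7, 9.
Check ○○ack at each: 3→ok, 4→fails, 7→fails, 9→fails.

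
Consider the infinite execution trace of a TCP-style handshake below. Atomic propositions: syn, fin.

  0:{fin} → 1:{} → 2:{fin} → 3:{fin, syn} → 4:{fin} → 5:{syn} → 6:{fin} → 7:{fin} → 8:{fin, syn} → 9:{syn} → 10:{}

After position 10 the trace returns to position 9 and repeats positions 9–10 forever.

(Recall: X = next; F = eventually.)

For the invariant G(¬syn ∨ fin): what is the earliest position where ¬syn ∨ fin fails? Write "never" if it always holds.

Check ¬syn ∨ fin at each position in order: 0 ✓, 1 ✓, 2 ✓, 3 ✓, 4 ✓.
At position 5 the labels are {syn}, so ¬syn ∨ fin is false there. This is the first violation.

5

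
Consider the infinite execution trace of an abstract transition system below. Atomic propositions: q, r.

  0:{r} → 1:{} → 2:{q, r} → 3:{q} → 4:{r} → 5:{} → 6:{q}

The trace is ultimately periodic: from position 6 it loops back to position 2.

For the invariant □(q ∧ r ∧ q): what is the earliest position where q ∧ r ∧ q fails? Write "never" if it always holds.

At position 0 the labels are {r}, so q ∧ r ∧ q is false there. This is the first violation.

0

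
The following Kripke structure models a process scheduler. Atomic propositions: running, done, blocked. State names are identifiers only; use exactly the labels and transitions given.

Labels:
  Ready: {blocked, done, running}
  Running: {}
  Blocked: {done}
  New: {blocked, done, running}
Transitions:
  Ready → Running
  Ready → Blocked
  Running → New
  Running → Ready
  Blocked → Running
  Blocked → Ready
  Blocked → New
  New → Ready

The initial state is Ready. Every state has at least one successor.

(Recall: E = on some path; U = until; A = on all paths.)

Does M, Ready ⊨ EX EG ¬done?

States satisfying EG ¬done: ∅.
States satisfying EX EG ¬done: ∅.
No suitable path/successor from Ready witnesses the formula.
Ready ∉ Sat(EX EG ¬done).

No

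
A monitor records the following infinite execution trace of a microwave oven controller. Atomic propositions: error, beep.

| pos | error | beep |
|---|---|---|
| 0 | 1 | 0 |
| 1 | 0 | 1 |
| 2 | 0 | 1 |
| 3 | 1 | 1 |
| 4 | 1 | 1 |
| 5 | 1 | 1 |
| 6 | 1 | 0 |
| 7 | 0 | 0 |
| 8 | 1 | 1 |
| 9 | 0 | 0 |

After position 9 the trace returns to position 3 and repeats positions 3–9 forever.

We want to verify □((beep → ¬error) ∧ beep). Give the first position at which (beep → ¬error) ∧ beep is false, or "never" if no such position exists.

At position 0 the labels are {error}, so (beep → ¬error) ∧ beep is false there. This is the first violation.

0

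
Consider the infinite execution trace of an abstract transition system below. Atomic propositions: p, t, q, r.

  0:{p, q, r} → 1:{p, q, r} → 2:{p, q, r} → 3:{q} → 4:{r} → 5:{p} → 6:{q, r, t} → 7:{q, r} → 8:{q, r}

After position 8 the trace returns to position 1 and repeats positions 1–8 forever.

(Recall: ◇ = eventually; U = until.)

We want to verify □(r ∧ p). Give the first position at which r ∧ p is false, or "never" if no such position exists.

3

Check r ∧ p at each position in order: 0 ✓, 1 ✓, 2 ✓.
At position 3 the labels are {q}, so r ∧ p is false there. This is the first violation.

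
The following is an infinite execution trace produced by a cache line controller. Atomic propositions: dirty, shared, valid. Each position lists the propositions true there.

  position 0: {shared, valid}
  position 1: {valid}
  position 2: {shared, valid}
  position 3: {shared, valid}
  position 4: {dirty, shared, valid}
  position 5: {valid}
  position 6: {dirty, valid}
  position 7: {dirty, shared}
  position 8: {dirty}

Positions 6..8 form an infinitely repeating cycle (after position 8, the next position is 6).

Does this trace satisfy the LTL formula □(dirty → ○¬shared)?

Does not hold

dirty → ○¬shared must hold at every position from 0 onward. It fails at position 6, so □(dirty → ○¬shared) is false.
Positions where dirty holds: 4, 6, 7, 8.
Check ○¬shared at each: 4→ok, 6→fails, 7→ok, 8→ok.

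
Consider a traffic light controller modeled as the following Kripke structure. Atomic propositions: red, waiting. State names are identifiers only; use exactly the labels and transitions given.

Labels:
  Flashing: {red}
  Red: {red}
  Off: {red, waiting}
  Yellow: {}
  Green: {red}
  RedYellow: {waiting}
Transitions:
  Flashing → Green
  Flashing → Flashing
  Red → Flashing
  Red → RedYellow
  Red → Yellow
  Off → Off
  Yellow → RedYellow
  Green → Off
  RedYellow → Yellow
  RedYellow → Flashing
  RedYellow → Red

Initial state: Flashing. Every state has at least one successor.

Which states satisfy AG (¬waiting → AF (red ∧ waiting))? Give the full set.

{Off, Green}

States satisfying ¬waiting → AF (red ∧ waiting): {Off, Green, RedYellow}.
States satisfying AG (¬waiting → AF (red ∧ waiting)): {Off, Green}.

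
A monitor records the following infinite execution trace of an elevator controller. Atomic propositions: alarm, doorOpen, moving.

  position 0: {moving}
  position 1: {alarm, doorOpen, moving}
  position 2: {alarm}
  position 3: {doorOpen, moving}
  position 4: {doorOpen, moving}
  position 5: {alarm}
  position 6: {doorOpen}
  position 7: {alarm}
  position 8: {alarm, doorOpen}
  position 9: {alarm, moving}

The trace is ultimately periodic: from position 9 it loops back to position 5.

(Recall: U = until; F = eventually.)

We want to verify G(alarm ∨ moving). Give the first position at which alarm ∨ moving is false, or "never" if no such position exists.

Check alarm ∨ moving at each position in order: 0 ✓, 1 ✓, 2 ✓, 3 ✓, 4 ✓, 5 ✓.
At position 6 the labels are {doorOpen}, so alarm ∨ moving is false there. This is the first violation.

6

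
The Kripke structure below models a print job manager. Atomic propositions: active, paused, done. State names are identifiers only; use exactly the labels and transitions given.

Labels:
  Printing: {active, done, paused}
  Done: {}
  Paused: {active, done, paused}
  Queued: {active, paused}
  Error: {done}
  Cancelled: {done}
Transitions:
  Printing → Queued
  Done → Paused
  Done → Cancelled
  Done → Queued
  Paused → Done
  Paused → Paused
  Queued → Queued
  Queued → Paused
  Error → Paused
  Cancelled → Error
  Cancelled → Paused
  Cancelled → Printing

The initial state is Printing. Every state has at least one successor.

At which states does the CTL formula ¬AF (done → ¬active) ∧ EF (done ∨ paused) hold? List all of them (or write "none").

States satisfying done → ¬active: {Done, Queued, Error, Cancelled}.
States satisfying AF (done → ¬active): {Printing, Done, Queued, Error, Cancelled}.
States satisfying ¬AF (done → ¬active): {Paused}.
States satisfying done ∨ paused: {Printing, Paused, Queued, Error, Cancelled}.
States satisfying EF (done ∨ paused): {Printing, Done, Paused, Queued, Error, Cancelled}.
States satisfying ¬AF (done → ¬active) ∧ EF (done ∨ paused): {Paused}.

{Paused}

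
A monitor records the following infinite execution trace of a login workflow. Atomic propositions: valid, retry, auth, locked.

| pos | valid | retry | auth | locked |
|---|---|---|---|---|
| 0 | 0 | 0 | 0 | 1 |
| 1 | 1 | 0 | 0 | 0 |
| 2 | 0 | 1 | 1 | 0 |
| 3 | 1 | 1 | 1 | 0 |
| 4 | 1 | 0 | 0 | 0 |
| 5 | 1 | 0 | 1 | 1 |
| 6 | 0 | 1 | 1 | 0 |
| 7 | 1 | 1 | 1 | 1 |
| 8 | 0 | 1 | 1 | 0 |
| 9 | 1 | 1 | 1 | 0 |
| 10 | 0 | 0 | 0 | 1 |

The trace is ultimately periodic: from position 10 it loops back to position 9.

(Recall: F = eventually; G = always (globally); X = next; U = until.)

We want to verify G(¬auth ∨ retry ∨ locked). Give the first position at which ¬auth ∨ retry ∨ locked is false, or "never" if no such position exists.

¬auth ∨ retry ∨ locked holds at every position 0..10, and those are all the positions the trace ever visits, so the invariant G(¬auth ∨ retry ∨ locked) is never violated.

never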